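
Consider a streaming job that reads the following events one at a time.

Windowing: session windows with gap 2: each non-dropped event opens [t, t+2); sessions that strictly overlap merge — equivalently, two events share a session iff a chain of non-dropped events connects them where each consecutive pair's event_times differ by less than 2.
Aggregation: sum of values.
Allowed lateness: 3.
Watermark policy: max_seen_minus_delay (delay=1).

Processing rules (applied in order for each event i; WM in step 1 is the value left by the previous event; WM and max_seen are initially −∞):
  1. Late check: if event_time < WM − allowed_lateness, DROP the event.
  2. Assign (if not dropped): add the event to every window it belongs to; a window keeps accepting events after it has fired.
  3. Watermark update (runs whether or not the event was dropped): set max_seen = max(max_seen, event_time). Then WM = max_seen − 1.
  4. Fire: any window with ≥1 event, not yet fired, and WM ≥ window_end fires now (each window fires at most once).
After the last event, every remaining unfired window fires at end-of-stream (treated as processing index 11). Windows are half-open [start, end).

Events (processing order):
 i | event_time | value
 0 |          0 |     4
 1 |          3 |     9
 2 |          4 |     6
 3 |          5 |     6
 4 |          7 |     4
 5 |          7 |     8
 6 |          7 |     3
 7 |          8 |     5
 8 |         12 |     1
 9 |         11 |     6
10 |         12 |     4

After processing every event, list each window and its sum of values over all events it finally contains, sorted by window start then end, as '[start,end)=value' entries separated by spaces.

[0,2)=4 [3,7)=21 [7,10)=20 [11,14)=11

i=0 t=0 v=4: → [0,2); WM=-1
i=1 t=3 v=9: → [3,5); WM=2
i=2 t=4 v=6: → [3,6); WM=3
i=3 t=5 v=6: → [3,7); WM=4
i=4 t=7 v=4: → [7,9); WM=6
i=5 t=7 v=8: → [7,9); WM=6
i=6 t=7 v=3: → [7,9); WM=6
i=7 t=8 v=5: → [7,10); WM=7
i=8 t=12 v=1: → [12,14); WM=11
i=9 t=11 v=6: → [11,14); WM=11
i=10 t=12 v=4: → [11,14); WM=11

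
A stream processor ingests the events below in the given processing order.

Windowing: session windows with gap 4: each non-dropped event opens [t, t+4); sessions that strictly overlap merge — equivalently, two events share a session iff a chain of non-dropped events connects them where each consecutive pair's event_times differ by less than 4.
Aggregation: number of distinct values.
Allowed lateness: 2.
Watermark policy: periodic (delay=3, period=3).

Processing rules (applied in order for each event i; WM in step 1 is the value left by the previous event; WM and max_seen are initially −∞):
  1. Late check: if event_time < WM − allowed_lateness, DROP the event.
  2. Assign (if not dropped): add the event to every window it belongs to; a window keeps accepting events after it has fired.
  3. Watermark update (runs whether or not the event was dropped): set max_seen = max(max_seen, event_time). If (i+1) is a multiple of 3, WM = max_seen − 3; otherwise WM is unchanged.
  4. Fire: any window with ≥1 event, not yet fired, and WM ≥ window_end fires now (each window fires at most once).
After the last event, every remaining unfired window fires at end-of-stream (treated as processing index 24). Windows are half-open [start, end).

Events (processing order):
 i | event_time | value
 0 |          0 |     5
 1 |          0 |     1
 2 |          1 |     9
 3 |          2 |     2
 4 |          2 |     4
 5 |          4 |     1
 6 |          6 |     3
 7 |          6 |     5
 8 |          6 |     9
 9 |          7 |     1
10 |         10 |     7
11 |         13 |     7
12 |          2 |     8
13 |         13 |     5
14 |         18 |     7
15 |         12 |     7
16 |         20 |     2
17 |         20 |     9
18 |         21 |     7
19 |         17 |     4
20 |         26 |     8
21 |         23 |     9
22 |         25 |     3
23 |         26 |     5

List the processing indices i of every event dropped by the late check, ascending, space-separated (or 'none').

12 15

i=0 t=0 v=5: → [0,4); WM=−∞
i=1 t=0 v=1: → [0,4); WM=−∞
i=2 t=1 v=9: → [0,5); WM=-2
i=3 t=2 v=2: → [0,6); WM=-2
i=4 t=2 v=4: → [0,6); WM=-2
i=5 t=4 v=1: → [0,8); WM=1
i=6 t=6 v=3: → [0,10); WM=1
i=7 t=6 v=5: → [0,10); WM=1
i=8 t=6 v=9: → [0,10); WM=3
i=9 t=7 v=1: → [0,11); WM=3
i=10 t=10 v=7: → [0,14); WM=3
i=11 t=13 v=7: → [0,17); WM=10
i=12 t=2 v=8: DROP (t<10-2); WM=10
i=13 t=13 v=5: → [0,17); WM=10
i=14 t=18 v=7: → [18,22); WM=15
i=15 t=12 v=7: DROP (t<15-2); WM=15
i=16 t=20 v=2: → [18,24); WM=15
i=17 t=20 v=9: → [18,24); WM=17
i=18 t=21 v=7: → [18,25); WM=17
i=19 t=17 v=4: → [17,25); WM=17
i=20 t=26 v=8: → [26,30); WM=23
i=21 t=23 v=9: → [17,30); WM=23
i=22 t=25 v=3: → [17,30); WM=23
i=23 t=26 v=5: → [17,30); WM=23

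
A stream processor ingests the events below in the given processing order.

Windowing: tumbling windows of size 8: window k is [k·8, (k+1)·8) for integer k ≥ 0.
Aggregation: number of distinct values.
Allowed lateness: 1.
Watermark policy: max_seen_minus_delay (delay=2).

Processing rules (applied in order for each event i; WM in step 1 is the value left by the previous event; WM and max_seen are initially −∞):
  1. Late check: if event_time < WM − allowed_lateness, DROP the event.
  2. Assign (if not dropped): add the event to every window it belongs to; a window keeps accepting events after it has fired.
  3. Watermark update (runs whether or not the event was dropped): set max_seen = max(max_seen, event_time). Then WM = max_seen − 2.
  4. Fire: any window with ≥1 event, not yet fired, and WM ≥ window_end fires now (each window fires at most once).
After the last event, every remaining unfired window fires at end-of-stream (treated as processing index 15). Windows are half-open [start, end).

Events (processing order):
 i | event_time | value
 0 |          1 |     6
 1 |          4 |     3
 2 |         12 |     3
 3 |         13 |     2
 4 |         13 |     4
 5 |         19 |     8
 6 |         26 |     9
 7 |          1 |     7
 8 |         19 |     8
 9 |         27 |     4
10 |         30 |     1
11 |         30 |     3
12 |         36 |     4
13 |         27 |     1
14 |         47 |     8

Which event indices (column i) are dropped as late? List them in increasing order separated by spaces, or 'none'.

7 8 13

i=0 t=1 v=6: → [0,8); WM=-1
i=1 t=4 v=3: → [0,8); WM=2
i=2 t=12 v=3: → [8,16); WM=10; [0,8) fires=2
i=3 t=13 v=2: → [8,16); WM=11
i=4 t=13 v=4: → [8,16); WM=11
i=5 t=19 v=8: → [16,24); WM=17; [8,16) fires=3
i=6 t=26 v=9: → [24,32); WM=24; [16,24) fires=1
i=7 t=1 v=7: DROP (t<24-1); WM=24
i=8 t=19 v=8: DROP (t<24-1); WM=24
i=9 t=27 v=4: → [24,32); WM=25
i=10 t=30 v=1: → [24,32); WM=28
i=11 t=30 v=3: → [24,32); WM=28
i=12 t=36 v=4: → [32,40); WM=34; [24,32) fires=4
i=13 t=27 v=1: DROP (t<34-1); WM=34
i=14 t=47 v=8: → [40,48); WM=45; [32,40) fires=1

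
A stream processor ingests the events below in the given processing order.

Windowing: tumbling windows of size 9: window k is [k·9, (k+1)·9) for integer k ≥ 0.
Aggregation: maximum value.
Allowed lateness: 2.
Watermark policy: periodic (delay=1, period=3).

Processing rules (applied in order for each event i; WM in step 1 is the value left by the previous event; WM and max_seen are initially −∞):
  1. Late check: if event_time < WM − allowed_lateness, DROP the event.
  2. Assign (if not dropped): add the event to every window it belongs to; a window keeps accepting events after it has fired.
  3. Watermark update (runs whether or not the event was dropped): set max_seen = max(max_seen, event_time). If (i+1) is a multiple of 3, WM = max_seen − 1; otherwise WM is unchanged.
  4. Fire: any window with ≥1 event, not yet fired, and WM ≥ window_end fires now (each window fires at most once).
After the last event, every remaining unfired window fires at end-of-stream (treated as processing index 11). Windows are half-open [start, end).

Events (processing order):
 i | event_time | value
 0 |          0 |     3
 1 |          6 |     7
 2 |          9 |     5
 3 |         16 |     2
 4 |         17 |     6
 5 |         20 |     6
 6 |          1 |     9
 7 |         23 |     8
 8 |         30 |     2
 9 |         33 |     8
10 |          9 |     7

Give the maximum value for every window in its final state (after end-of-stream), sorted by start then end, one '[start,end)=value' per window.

[0,9)=7 [9,18)=6 [18,27)=8 [27,36)=8

i=0 t=0 v=3: → [0,9); WM=−∞
i=1 t=6 v=7: → [0,9); WM=−∞
i=2 t=9 v=5: → [9,18); WM=8
i=3 t=16 v=2: → [9,18); WM=8
i=4 t=17 v=6: → [9,18); WM=8
i=5 t=20 v=6: → [18,27); WM=19; [0,9) fires=7 [9,18) fires=6
i=6 t=1 v=9: DROP (t<19-2); WM=19
i=7 t=23 v=8: → [18,27); WM=19
i=8 t=30 v=2: → [27,36); WM=29; [18,27) fires=8
i=9 t=33 v=8: → [27,36); WM=29
i=10 t=9 v=7: DROP (t<29-2); WM=29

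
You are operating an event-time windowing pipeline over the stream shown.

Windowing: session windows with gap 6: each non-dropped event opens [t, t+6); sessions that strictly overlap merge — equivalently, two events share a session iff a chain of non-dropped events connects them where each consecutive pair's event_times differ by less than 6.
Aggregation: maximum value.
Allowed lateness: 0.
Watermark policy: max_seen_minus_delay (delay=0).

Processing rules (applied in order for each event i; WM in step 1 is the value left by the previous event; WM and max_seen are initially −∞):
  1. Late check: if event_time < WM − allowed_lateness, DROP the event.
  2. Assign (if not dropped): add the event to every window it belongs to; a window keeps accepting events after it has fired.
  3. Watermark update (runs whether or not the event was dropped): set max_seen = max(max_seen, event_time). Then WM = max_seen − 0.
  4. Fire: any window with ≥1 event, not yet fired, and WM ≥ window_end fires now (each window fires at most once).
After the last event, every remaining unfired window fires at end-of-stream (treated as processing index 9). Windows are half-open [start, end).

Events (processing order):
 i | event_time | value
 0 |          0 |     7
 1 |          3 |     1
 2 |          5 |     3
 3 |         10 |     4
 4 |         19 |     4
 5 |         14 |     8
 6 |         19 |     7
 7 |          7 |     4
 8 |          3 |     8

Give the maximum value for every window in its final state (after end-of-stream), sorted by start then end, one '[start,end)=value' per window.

[0,16)=7 [19,25)=7

i=0 t=0 v=7: → [0,6); WM=0
i=1 t=3 v=1: → [0,9); WM=3
i=2 t=5 v=3: → [0,11); WM=5
i=3 t=10 v=4: → [0,16); WM=10
i=4 t=19 v=4: → [19,25); WM=19
i=5 t=14 v=8: DROP (t<19-0); WM=19
i=6 t=19 v=7: → [19,25); WM=19
i=7 t=7 v=4: DROP (t<19-0); WM=19
i=8 t=3 v=8: DROP (t<19-0); WM=19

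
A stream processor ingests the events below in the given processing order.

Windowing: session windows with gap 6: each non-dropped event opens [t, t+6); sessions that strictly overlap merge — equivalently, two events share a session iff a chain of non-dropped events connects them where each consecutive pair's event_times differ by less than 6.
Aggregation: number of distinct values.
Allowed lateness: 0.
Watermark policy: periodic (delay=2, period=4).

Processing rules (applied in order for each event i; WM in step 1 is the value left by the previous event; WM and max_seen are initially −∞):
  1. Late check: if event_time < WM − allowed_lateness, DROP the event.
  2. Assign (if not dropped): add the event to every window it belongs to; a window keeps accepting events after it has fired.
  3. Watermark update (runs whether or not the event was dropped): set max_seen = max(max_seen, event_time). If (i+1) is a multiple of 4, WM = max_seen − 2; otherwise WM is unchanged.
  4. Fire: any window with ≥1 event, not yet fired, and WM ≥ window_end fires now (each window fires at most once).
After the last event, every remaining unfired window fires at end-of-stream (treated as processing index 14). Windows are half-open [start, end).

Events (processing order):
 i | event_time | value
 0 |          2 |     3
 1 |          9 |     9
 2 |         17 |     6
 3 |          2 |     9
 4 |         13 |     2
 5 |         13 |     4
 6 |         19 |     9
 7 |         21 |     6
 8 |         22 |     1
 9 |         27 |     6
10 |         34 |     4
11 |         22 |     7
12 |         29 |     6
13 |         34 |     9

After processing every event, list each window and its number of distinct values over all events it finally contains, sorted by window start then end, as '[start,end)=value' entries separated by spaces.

i=0 t=2 v=3: → [2,8); WM=−∞
i=1 t=9 v=9: → [9,15); WM=−∞
i=2 t=17 v=6: → [17,23); WM=−∞
i=3 t=2 v=9: → [2,8); WM=15
i=4 t=13 v=2: DROP (t<15-0); WM=15
i=5 t=13 v=4: DROP (t<15-0); WM=15
i=6 t=19 v=9: → [17,25); WM=15
i=7 t=21 v=6: → [17,27); WM=19
i=8 t=22 v=1: → [17,28); WM=19
i=9 t=27 v=6: → [17,33); WM=19
i=10 t=34 v=4: → [34,40); WM=19
i=11 t=22 v=7: → [17,33); WM=32
i=12 t=29 v=6: DROP (t<32-0); WM=32
i=13 t=34 v=9: → [34,40); WM=32

[2,8)=2 [9,15)=1 [17,33)=4 [34,40)=2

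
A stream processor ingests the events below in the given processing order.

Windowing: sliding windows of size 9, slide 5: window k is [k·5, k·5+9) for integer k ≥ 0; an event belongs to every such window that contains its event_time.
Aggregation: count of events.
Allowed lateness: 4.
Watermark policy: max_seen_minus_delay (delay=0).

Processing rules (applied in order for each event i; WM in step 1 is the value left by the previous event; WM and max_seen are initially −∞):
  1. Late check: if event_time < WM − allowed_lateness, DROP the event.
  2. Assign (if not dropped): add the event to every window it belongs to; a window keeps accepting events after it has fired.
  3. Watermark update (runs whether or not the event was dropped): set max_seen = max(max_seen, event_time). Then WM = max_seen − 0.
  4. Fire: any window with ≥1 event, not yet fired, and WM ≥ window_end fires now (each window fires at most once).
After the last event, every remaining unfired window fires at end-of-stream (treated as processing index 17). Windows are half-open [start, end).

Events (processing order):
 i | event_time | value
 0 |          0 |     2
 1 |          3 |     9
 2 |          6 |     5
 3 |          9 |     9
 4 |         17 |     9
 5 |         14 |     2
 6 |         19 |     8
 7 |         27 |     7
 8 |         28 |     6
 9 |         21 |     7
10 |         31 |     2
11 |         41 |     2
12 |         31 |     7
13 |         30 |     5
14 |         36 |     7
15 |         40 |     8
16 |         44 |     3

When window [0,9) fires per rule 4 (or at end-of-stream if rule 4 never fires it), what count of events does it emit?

3

i=0 t=0 v=2: → [0,9); WM=0
i=1 t=3 v=9: → [0,9); WM=3
i=2 t=6 v=5: → [5,14),[0,9); WM=6
i=3 t=9 v=9: → [5,14); WM=9; [0,9) fires=3
i=4 t=17 v=9: → [15,24),[10,19); WM=17; [5,14) fires=2
i=5 t=14 v=2: → [10,19); WM=17
i=6 t=19 v=8: → [15,24); WM=19; [10,19) fires=2
i=7 t=27 v=7: → [25,34),[20,29); WM=27; [15,24) fires=2
i=8 t=28 v=6: → [25,34),[20,29); WM=28
i=9 t=21 v=7: DROP (t<28-4); WM=28
i=10 t=31 v=2: → [30,39),[25,34); WM=31; [20,29) fires=2
i=11 t=41 v=2: → [40,49),[35,44); WM=41; [25,34) fires=3 [30,39) fires=1
i=12 t=31 v=7: DROP (t<41-4); WM=41
i=13 t=30 v=5: DROP (t<41-4); WM=41
i=14 t=36 v=7: DROP (t<41-4); WM=41
i=15 t=40 v=8: → [40,49),[35,44); WM=41
i=16 t=44 v=3: → [40,49); WM=44; [35,44) fires=2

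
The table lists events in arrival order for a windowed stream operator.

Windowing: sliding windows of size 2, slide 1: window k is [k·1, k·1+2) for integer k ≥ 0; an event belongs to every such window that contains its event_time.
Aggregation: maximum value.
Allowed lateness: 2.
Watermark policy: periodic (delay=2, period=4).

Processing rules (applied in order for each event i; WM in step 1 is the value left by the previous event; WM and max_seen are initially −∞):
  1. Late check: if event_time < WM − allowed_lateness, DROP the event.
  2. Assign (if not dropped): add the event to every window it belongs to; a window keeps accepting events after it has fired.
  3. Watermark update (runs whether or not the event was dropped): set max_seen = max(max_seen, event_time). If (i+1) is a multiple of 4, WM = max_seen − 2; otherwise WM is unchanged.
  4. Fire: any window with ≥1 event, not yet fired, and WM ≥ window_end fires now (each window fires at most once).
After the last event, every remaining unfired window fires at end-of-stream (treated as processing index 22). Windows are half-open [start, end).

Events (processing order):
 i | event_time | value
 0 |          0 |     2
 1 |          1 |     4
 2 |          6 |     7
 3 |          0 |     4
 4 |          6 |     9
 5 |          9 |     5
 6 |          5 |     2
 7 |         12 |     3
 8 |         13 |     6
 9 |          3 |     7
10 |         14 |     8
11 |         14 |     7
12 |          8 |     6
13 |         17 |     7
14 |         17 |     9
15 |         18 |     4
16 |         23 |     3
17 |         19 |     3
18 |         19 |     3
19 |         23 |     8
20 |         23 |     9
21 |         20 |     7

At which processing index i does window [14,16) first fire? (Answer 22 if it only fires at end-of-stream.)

15

i=0 t=0 v=2: → [0,2); WM=−∞
i=1 t=1 v=4: → [1,3),[0,2); WM=−∞
i=2 t=6 v=7: → [6,8),[5,7); WM=−∞
i=3 t=0 v=4: → [0,2); WM=4; [0,2) fires=4 [1,3) fires=4
i=4 t=6 v=9: → [6,8),[5,7); WM=4
i=5 t=9 v=5: → [9,11),[8,10); WM=4
i=6 t=5 v=2: → [5,7),[4,6); WM=4
i=7 t=12 v=3: → [12,14),[11,13); WM=10; [4,6) fires=2 [5,7) fires=9 [6,8) fires=9 [8,10) fires=5
i=8 t=13 v=6: → [13,15),[12,14); WM=10
i=9 t=3 v=7: DROP (t<10-2); WM=10
i=10 t=14 v=8: → [14,16),[13,15); WM=10
i=11 t=14 v=7: → [14,16),[13,15); WM=12; [9,11) fires=5
i=12 t=8 v=6: DROP (t<12-2); WM=12
i=13 t=17 v=7: → [17,19),[16,18); WM=12
i=14 t=17 v=9: → [17,19),[16,18); WM=12
i=15 t=18 v=4: → [18,20),[17,19); WM=16; [11,13) fires=3 [12,14) fires=6 [13,15) fires=8 [14,16) fires=8
i=16 t=23 v=3: → [23,25),[22,24); WM=16
i=17 t=19 v=3: → [19,21),[18,20); WM=16
i=18 t=19 v=3: → [19,21),[18,20); WM=16
i=19 t=23 v=8: → [23,25),[22,24); WM=21; [16,18) fires=9 [17,19) fires=9 [18,20) fires=4 [19,21) fires=3
i=20 t=23 v=9: → [23,25),[22,24); WM=21
i=21 t=20 v=7: → [20,22),[19,21); WM=21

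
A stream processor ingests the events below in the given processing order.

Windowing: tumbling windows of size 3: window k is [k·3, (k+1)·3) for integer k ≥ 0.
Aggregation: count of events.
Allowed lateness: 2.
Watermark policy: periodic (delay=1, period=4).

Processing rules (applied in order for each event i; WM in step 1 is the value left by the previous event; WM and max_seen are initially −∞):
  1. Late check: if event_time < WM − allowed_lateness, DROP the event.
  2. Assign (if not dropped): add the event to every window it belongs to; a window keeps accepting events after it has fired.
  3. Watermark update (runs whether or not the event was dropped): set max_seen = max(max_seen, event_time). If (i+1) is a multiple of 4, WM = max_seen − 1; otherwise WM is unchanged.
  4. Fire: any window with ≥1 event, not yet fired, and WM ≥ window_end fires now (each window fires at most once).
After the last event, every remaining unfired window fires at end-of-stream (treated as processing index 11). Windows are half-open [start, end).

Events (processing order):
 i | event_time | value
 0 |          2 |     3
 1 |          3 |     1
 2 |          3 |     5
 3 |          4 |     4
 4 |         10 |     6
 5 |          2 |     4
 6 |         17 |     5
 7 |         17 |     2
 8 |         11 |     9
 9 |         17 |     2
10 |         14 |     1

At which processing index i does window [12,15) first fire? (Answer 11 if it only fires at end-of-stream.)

10

i=0 t=2 v=3: → [0,3); WM=−∞
i=1 t=3 v=1: → [3,6); WM=−∞
i=2 t=3 v=5: → [3,6); WM=−∞
i=3 t=4 v=4: → [3,6); WM=3; [0,3) fires=1
i=4 t=10 v=6: → [9,12); WM=3
i=5 t=2 v=4: → [0,3); WM=3
i=6 t=17 v=5: → [15,18); WM=3
i=7 t=17 v=2: → [15,18); WM=16; [3,6) fires=3 [9,12) fires=1
i=8 t=11 v=9: DROP (t<16-2); WM=16
i=9 t=17 v=2: → [15,18); WM=16
i=10 t=14 v=1: → [12,15); WM=16; [12,15) fires=1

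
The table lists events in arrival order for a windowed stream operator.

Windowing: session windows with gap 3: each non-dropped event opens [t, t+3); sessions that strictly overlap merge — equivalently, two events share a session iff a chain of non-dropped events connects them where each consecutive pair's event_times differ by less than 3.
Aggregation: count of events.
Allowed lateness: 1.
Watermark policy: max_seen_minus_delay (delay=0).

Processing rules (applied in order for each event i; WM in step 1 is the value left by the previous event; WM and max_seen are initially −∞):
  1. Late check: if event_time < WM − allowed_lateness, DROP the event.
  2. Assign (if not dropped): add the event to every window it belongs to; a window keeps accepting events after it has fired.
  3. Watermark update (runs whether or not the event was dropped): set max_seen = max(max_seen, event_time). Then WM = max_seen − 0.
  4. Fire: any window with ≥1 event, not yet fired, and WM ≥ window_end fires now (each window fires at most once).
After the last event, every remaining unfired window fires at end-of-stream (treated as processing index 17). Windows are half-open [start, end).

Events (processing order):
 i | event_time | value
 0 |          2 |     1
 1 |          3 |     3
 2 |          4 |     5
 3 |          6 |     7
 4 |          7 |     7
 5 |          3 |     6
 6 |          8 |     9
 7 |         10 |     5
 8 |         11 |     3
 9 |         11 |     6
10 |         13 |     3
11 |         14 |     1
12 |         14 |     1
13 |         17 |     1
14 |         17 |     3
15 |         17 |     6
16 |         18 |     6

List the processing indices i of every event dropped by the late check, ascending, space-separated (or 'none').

5

i=0 t=2 v=1: → [2,5); WM=2
i=1 t=3 v=3: → [2,6); WM=3
i=2 t=4 v=5: → [2,7); WM=4
i=3 t=6 v=7: → [2,9); WM=6
i=4 t=7 v=7: → [2,10); WM=7
i=5 t=3 v=6: DROP (t<7-1); WM=7
i=6 t=8 v=9: → [2,11); WM=8
i=7 t=10 v=5: → [2,13); WM=10
i=8 t=11 v=3: → [2,14); WM=11
i=9 t=11 v=6: → [2,14); WM=11
i=10 t=13 v=3: → [2,16); WM=13
i=11 t=14 v=1: → [2,17); WM=14
i=12 t=14 v=1: → [2,17); WM=14
i=13 t=17 v=1: → [17,20); WM=17
i=14 t=17 v=3: → [17,20); WM=17
i=15 t=17 v=6: → [17,20); WM=17
i=16 t=18 v=6: → [17,21); WM=18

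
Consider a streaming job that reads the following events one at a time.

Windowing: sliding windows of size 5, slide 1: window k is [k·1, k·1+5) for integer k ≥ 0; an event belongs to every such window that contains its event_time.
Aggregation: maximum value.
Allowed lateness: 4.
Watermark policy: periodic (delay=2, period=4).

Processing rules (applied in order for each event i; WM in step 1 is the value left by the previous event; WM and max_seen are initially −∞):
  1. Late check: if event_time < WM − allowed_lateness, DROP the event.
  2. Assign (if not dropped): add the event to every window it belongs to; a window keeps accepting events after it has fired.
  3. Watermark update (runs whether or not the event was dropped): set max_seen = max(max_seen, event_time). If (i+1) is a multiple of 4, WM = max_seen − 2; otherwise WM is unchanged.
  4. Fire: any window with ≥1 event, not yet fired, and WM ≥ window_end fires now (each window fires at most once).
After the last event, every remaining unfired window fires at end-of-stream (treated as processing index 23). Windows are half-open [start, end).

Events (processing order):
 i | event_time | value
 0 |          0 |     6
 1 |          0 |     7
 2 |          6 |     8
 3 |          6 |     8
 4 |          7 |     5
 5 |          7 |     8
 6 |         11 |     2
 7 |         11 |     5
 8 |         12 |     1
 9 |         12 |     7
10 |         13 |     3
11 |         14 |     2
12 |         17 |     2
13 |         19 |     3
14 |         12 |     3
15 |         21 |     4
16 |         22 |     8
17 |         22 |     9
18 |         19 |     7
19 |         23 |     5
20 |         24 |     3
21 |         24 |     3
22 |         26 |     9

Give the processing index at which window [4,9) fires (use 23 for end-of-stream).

i=0 t=0 v=6: → [0,5); WM=−∞
i=1 t=0 v=7: → [0,5); WM=−∞
i=2 t=6 v=8: → [6,11),[5,10),[4,9),[3,8),[2,7); WM=−∞
i=3 t=6 v=8: → [6,11),[5,10),[4,9),[3,8),[2,7); WM=4
i=4 t=7 v=5: → [7,12),[6,11),[5,10),[4,9),[3,8); WM=4
i=5 t=7 v=8: → [7,12),[6,11),[5,10),[4,9),[3,8); WM=4
i=6 t=11 v=2: → [11,16),[10,15),[9,14),[8,13),[7,12); WM=4
i=7 t=11 v=5: → [11,16),[10,15),[9,14),[8,13),[7,12); WM=9; [0,5) fires=7 [2,7) fires=8 [3,8) fires=8 [4,9) fires=8
i=8 t=12 v=1: → [12,17),[11,16),[10,15),[9,14),[8,13); WM=9
i=9 t=12 v=7: → [12,17),[11,16),[10,15),[9,14),[8,13); WM=9
i=10 t=13 v=3: → [13,18),[12,17),[11,16),[10,15),[9,14); WM=9
i=11 t=14 v=2: → [14,19),[13,18),[12,17),[11,16),[10,15); WM=12; [5,10) fires=8 [6,11) fires=8 [7,12) fires=8
i=12 t=17 v=2: → [17,22),[16,21),[15,20),[14,19),[13,18); WM=12
i=13 t=19 v=3: → [19,24),[18,23),[17,22),[16,21),[15,20); WM=12
i=14 t=12 v=3: → [12,17),[11,16),[10,15),[9,14),[8,13); WM=12
i=15 t=21 v=4: → [21,26),[20,25),[19,24),[18,23),[17,22); WM=19; [8,13) fires=7 [9,14) fires=7 [10,15) fires=7 [11,16) fires=7 [12,17) fires=7 [13,18) fires=3 [14,19) fires=2
i=16 t=22 v=8: → [22,27),[21,26),[20,25),[19,24),[18,23); WM=19
i=17 t=22 v=9: → [22,27),[21,26),[20,25),[19,24),[18,23); WM=19
i=18 t=19 v=7: → [19,24),[18,23),[17,22),[16,21),[15,20); WM=19
i=19 t=23 v=5: → [23,28),[22,27),[21,26),[20,25),[19,24); WM=21; [15,20) fires=7 [16,21) fires=7
i=20 t=24 v=3: → [24,29),[23,28),[22,27),[21,26),[20,25); WM=21
i=21 t=24 v=3: → [24,29),[23,28),[22,27),[21,26),[20,25); WM=21
i=22 t=26 v=9: → [26,31),[25,30),[24,29),[23,28),[22,27); WM=21

7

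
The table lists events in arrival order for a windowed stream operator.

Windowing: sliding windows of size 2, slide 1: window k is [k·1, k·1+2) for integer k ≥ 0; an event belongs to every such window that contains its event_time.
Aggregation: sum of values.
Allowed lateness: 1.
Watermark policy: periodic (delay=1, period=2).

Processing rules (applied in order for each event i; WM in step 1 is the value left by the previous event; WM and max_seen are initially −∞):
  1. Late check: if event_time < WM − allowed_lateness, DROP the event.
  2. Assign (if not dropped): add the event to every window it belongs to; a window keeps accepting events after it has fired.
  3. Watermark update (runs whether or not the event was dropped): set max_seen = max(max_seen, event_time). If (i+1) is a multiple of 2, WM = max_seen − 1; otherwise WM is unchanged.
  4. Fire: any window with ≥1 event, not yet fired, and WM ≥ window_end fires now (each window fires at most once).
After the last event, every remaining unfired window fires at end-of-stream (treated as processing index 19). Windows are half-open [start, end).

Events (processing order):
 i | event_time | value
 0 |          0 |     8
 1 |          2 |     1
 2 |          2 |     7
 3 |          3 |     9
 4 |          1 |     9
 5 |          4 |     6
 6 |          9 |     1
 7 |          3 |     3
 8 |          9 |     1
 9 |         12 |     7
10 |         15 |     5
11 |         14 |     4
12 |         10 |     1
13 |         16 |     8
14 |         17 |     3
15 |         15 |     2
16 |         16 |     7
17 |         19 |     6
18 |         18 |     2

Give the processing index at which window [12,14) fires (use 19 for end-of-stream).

i=0 t=0 v=8: → [0,2); WM=−∞
i=1 t=2 v=1: → [2,4),[1,3); WM=1
i=2 t=2 v=7: → [2,4),[1,3); WM=1
i=3 t=3 v=9: → [3,5),[2,4); WM=2; [0,2) fires=8
i=4 t=1 v=9: → [1,3),[0,2); WM=2
i=5 t=4 v=6: → [4,6),[3,5); WM=3; [1,3) fires=17
i=6 t=9 v=1: → [9,11),[8,10); WM=3
i=7 t=3 v=3: → [3,5),[2,4); WM=8; [2,4) fires=20 [3,5) fires=18 [4,6) fires=6
i=8 t=9 v=1: → [9,11),[8,10); WM=8
i=9 t=12 v=7: → [12,14),[11,13); WM=11; [8,10) fires=2 [9,11) fires=2
i=10 t=15 v=5: → [15,17),[14,16); WM=11
i=11 t=14 v=4: → [14,16),[13,15); WM=14; [11,13) fires=7 [12,14) fires=7
i=12 t=10 v=1: DROP (t<14-1); WM=14
i=13 t=16 v=8: → [16,18),[15,17); WM=15; [13,15) fires=4
i=14 t=17 v=3: → [17,19),[16,18); WM=15
i=15 t=15 v=2: → [15,17),[14,16); WM=16; [14,16) fires=11
i=16 t=16 v=7: → [16,18),[15,17); WM=16
i=17 t=19 v=6: → [19,21),[18,20); WM=18; [15,17) fires=22 [16,18) fires=18
i=18 t=18 v=2: → [18,20),[17,19); WM=18

11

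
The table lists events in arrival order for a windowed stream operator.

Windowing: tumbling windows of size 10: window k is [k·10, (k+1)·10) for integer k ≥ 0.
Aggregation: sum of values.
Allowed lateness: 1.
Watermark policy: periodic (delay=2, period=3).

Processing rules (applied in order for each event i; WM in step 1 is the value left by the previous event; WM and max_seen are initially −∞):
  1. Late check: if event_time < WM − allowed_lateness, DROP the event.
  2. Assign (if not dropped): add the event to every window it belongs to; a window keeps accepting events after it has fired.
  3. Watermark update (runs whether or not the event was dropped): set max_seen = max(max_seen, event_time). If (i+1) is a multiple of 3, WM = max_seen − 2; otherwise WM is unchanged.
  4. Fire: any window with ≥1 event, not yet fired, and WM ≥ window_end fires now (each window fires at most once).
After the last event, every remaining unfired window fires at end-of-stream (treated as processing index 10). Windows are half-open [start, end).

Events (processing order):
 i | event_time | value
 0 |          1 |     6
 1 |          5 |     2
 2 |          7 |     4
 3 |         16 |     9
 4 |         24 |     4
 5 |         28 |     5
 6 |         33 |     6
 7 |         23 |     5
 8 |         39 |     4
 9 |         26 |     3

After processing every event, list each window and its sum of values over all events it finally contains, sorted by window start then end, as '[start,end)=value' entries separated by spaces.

i=0 t=1 v=6: → [0,10); WM=−∞
i=1 t=5 v=2: → [0,10); WM=−∞
i=2 t=7 v=4: → [0,10); WM=5
i=3 t=16 v=9: → [10,20); WM=5
i=4 t=24 v=4: → [20,30); WM=5
i=5 t=28 v=5: → [20,30); WM=26; [0,10) fires=12 [10,20) fires=9
i=6 t=33 v=6: → [30,40); WM=26
i=7 t=23 v=5: DROP (t<26-1); WM=26
i=8 t=39 v=4: → [30,40); WM=37; [20,30) fires=9
i=9 t=26 v=3: DROP (t<37-1); WM=37

[0,10)=12 [10,20)=9 [20,30)=9 [30,40)=10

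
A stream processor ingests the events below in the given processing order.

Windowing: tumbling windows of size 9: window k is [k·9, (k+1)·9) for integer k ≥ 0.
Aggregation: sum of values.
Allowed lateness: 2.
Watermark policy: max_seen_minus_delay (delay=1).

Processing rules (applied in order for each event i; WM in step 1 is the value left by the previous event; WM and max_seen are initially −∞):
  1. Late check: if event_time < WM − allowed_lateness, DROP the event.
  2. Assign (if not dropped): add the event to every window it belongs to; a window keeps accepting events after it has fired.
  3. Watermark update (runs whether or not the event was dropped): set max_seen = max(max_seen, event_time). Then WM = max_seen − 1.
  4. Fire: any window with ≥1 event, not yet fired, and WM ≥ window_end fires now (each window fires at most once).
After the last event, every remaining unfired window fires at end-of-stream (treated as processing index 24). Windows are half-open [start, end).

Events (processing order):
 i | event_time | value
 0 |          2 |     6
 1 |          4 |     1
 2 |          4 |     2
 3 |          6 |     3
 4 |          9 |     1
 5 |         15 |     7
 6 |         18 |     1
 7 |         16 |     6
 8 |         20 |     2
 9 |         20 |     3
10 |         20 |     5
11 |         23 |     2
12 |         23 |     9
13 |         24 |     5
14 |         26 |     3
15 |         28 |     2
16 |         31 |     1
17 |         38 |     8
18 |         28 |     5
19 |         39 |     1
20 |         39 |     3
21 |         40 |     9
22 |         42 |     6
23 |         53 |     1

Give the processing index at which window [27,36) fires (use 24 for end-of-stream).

17

i=0 t=2 v=6: → [0,9); WM=1
i=1 t=4 v=1: → [0,9); WM=3
i=2 t=4 v=2: → [0,9); WM=3
i=3 t=6 v=3: → [0,9); WM=5
i=4 t=9 v=1: → [9,18); WM=8
i=5 t=15 v=7: → [9,18); WM=14; [0,9) fires=12
i=6 t=18 v=1: → [18,27); WM=17
i=7 t=16 v=6: → [9,18); WM=17
i=8 t=20 v=2: → [18,27); WM=19; [9,18) fires=14
i=9 t=20 v=3: → [18,27); WM=19
i=10 t=20 v=5: → [18,27); WM=19
i=11 t=23 v=2: → [18,27); WM=22
i=12 t=23 v=9: → [18,27); WM=22
i=13 t=24 v=5: → [18,27); WM=23
i=14 t=26 v=3: → [18,27); WM=25
i=15 t=28 v=2: → [27,36); WM=27; [18,27) fires=30
i=16 t=31 v=1: → [27,36); WM=30
i=17 t=38 v=8: → [36,45); WM=37; [27,36) fires=3
i=18 t=28 v=5: DROP (t<37-2); WM=37
i=19 t=39 v=1: → [36,45); WM=38
i=20 t=39 v=3: → [36,45); WM=38
i=21 t=40 v=9: → [36,45); WM=39
i=22 t=42 v=6: → [36,45); WM=41
i=23 t=53 v=1: → [45,54); WM=52; [36,45) fires=27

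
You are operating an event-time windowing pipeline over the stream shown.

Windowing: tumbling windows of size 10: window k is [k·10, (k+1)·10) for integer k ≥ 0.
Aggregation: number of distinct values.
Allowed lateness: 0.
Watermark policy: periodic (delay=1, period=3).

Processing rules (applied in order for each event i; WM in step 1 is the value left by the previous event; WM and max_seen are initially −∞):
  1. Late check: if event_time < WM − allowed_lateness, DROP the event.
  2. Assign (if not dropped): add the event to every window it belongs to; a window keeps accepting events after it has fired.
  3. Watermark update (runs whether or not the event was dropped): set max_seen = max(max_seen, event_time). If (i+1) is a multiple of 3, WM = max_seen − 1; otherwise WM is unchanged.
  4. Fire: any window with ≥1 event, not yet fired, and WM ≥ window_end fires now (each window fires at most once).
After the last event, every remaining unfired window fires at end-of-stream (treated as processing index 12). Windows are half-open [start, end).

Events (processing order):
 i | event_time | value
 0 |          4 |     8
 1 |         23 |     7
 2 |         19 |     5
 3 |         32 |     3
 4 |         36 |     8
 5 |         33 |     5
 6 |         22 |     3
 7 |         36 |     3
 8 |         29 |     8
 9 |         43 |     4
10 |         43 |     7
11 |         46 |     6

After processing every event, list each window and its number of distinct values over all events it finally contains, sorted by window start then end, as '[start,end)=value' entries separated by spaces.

i=0 t=4 v=8: → [0,10); WM=−∞
i=1 t=23 v=7: → [20,30); WM=−∞
i=2 t=19 v=5: → [10,20); WM=22; [0,10) fires=1 [10,20) fires=1
i=3 t=32 v=3: → [30,40); WM=22
i=4 t=36 v=8: → [30,40); WM=22
i=5 t=33 v=5: → [30,40); WM=35; [20,30) fires=1
i=6 t=22 v=3: DROP (t<35-0); WM=35
i=7 t=36 v=3: → [30,40); WM=35
i=8 t=29 v=8: DROP (t<35-0); WM=35
i=9 t=43 v=4: → [40,50); WM=35
i=10 t=43 v=7: → [40,50); WM=35
i=11 t=46 v=6: → [40,50); WM=45; [30,40) fires=3

[0,10)=1 [10,20)=1 [20,30)=1 [30,40)=3 [40,50)=3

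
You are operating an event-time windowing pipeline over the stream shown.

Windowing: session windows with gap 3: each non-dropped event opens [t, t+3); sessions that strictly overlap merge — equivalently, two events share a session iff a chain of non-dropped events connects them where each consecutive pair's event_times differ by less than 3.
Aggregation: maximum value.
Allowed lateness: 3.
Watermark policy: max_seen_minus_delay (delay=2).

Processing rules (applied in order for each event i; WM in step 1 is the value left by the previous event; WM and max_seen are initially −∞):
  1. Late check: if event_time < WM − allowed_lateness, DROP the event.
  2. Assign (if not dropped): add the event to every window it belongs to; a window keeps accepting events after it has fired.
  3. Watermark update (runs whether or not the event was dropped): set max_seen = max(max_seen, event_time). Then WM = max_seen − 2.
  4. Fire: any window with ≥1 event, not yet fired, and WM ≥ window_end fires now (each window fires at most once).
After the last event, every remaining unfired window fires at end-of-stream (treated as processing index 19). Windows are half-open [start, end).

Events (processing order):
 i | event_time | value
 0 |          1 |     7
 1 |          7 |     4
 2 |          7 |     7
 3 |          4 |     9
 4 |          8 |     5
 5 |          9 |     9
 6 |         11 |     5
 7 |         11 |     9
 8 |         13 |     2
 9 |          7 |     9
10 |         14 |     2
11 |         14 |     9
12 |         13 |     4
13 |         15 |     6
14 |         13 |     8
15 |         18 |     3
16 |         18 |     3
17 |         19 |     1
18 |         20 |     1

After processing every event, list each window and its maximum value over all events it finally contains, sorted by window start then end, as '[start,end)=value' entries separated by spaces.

i=0 t=1 v=7: → [1,4); WM=-1
i=1 t=7 v=4: → [7,10); WM=5
i=2 t=7 v=7: → [7,10); WM=5
i=3 t=4 v=9: → [4,7); WM=5
i=4 t=8 v=5: → [7,11); WM=6
i=5 t=9 v=9: → [7,12); WM=7
i=6 t=11 v=5: → [7,14); WM=9
i=7 t=11 v=9: → [7,14); WM=9
i=8 t=13 v=2: → [7,16); WM=11
i=9 t=7 v=9: DROP (t<11-3); WM=11
i=10 t=14 v=2: → [7,17); WM=12
i=11 t=14 v=9: → [7,17); WM=12
i=12 t=13 v=4: → [7,17); WM=12
i=13 t=15 v=6: → [7,18); WM=13
i=14 t=13 v=8: → [7,18); WM=13
i=15 t=18 v=3: → [18,21); WM=16
i=16 t=18 v=3: → [18,21); WM=16
i=17 t=19 v=1: → [18,22); WM=17
i=18 t=20 v=1: → [18,23); WM=18

[1,4)=7 [4,7)=9 [7,18)=9 [18,23)=3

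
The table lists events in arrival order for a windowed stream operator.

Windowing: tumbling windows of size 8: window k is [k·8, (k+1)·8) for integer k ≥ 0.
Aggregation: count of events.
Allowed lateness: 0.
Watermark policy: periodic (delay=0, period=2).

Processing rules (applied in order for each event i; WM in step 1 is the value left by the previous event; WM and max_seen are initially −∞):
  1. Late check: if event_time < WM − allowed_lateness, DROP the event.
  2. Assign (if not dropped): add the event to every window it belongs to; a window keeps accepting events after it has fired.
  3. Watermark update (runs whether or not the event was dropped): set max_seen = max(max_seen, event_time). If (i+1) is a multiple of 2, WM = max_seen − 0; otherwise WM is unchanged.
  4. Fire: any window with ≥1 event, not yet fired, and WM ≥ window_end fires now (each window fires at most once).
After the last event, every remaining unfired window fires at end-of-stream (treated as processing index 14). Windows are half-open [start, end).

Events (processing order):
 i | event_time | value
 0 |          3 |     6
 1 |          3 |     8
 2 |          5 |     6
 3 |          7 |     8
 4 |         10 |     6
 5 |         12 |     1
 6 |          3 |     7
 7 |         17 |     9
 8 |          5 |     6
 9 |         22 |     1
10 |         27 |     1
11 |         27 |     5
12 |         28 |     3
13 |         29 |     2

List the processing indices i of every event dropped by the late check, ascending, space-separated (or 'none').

i=0 t=3 v=6: → [0,8); WM=−∞
i=1 t=3 v=8: → [0,8); WM=3
i=2 t=5 v=6: → [0,8); WM=3
i=3 t=7 v=8: → [0,8); WM=7
i=4 t=10 v=6: → [8,16); WM=7
i=5 t=12 v=1: → [8,16); WM=12; [0,8) fires=4
i=6 t=3 v=7: DROP (t<12-0); WM=12
i=7 t=17 v=9: → [16,24); WM=17; [8,16) fires=2
i=8 t=5 v=6: DROP (t<17-0); WM=17
i=9 t=22 v=1: → [16,24); WM=22
i=10 t=27 v=1: → [24,32); WM=22
i=11 t=27 v=5: → [24,32); WM=27; [16,24) fires=2
i=12 t=28 v=3: → [24,32); WM=27
i=13 t=29 v=2: → [24,32); WM=29

6 8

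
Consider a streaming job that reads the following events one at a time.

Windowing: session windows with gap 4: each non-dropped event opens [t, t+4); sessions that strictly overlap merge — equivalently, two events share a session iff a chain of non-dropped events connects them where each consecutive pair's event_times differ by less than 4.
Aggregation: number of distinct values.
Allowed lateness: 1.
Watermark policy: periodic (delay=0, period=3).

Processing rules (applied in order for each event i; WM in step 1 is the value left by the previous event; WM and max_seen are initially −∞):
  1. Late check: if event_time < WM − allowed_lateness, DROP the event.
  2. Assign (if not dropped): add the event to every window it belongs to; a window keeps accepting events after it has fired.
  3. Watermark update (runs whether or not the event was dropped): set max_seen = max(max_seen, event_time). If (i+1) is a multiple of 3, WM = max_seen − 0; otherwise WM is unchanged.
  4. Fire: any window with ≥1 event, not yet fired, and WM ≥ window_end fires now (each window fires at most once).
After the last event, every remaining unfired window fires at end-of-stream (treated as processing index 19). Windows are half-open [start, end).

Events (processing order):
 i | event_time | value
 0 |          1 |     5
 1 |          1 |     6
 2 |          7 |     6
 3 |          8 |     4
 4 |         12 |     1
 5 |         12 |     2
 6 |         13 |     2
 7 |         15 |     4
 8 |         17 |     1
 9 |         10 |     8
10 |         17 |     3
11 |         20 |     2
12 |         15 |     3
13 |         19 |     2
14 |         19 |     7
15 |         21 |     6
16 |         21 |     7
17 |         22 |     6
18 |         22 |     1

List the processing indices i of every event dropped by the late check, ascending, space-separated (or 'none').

i=0 t=1 v=5: → [1,5); WM=−∞
i=1 t=1 v=6: → [1,5); WM=−∞
i=2 t=7 v=6: → [7,11); WM=7
i=3 t=8 v=4: → [7,12); WM=7
i=4 t=12 v=1: → [12,16); WM=7
i=5 t=12 v=2: → [12,16); WM=12
i=6 t=13 v=2: → [12,17); WM=12
i=7 t=15 v=4: → [12,19); WM=12
i=8 t=17 v=1: → [12,21); WM=17
i=9 t=10 v=8: DROP (t<17-1); WM=17
i=10 t=17 v=3: → [12,21); WM=17
i=11 t=20 v=2: → [12,24); WM=20
i=12 t=15 v=3: DROP (t<20-1); WM=20
i=13 t=19 v=2: → [12,24); WM=20
i=14 t=19 v=7: → [12,24); WM=20
i=15 t=21 v=6: → [12,25); WM=20
i=16 t=21 v=7: → [12,25); WM=20
i=17 t=22 v=6: → [12,26); WM=22
i=18 t=22 v=1: → [12,26); WM=22

9 12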